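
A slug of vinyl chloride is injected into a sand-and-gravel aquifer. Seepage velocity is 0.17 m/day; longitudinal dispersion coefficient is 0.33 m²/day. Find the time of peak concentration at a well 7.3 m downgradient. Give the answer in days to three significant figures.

For the 1D instantaneous-source solution, setting ∂C/∂t = 0 at fixed x gives v²t² + 2Dt − x² = 0, so t = (√(D² + v²x²) − D)/v².
√(D² + v²x²) = √(0.33² + 0.17² × 7.3²) = 1.284; v² = 0.0289.
t = (1.284 − 0.33)/0.0289 = 33.0 days (vs. the pure-advection estimate x/v = 42.9 d).

33.0 days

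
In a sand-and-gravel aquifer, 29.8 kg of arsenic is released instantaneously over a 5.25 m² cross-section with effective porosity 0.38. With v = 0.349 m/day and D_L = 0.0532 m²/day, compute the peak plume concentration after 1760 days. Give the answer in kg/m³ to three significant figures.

The peak of an instantaneous 1D plume sits at x = vt; there the Gaussian factor is 1 and C_max = M/(n_e·A·√(4πDt)), where n_e·A is the pore area the mass is dissolved in.
√(4πDt) = √(4π × 0.0532 × 1760) = 34.30 m, so C_max = 29.8/(0.38 × 5.25 × 34.30) = 0.435 kg/m³.

0.435 kg/m³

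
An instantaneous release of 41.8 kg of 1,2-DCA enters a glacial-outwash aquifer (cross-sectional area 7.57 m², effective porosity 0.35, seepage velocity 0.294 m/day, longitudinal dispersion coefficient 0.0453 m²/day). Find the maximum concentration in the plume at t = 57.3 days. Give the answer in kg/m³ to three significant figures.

2.76 kg/m³

The peak of an instantaneous 1D plume sits at x = vt; there the Gaussian factor is 1 and C_max = M/(n_e·A·√(4πDt)), where n_e·A is the pore area the mass is dissolved in.
√(4πDt) = √(4π × 0.0453 × 57.3) = 5.711 m, so C_max = 41.8/(0.35 × 7.57 × 5.711) = 2.76 kg/m³.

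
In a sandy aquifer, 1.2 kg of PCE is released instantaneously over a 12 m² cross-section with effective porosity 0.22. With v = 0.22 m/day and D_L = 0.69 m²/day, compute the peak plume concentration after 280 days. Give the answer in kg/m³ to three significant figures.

0.00923 kg/m³

The peak of an instantaneous 1D plume sits at x = vt; there the Gaussian factor is 1 and C_max = M/(n_e·A·√(4πDt)), where n_e·A is the pore area the mass is dissolved in.
√(4πDt) = √(4π × 0.69 × 280) = 49.27 m, so C_max = 1.2/(0.22 × 12 × 49.27) = 0.00923 kg/m³.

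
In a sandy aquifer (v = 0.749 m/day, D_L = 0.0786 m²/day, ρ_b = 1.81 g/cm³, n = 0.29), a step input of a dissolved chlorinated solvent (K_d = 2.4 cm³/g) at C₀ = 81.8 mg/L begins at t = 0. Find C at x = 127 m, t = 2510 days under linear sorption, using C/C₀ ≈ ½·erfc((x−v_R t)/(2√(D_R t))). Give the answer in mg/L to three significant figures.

Retardation factor R = 1 + ρ_b·K_d/n = 1 + 1.81 × 2.4/0.29 = 15.98.
Sorption retards both mechanisms: v_R = v/R = 0.04687 m/day, D_R = D/R = 0.004919 m²/day.
v_R·t = 0.04687 × 2510 = 117.6437 m; 2√(D_R t) = 7.028 m; argument = (127 − 117.6437)/7.028 = 1.331.
C = C₀ × ½·erfc(1.331) = 81.8 × 0.02990 = 2.45 mg/L.

2.45 mg/L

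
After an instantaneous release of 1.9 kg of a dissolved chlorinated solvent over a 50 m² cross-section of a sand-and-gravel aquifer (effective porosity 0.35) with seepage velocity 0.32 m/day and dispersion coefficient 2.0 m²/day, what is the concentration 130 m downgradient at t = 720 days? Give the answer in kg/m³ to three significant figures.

0.000140 kg/m³

For an instantaneous plane source, C(x,t) = M/(n_e·A·√(4πDt)) · exp(−(x−vt)²/(4Dt)), with n_e·A the pore (flow) area.
Plume center vt = 0.32 × 720 = 230.4 m, so the well at 130 m is 100.4 m upgradient of the peak.
√(4πDt) = 134.5 m, giving peak height M/(n_e·A·√(4πDt)) = 1.9/(0.35 × 50 × 134.5) = 0.0008072 kg/m³.
(x−vt)²/(4Dt) = (-100.4)²/(4 × 2.0 × 720) = 1.750; exp(−1.750) = 0.1738.
C = 0.0008072 × 0.1738 = 0.000140 kg/m³.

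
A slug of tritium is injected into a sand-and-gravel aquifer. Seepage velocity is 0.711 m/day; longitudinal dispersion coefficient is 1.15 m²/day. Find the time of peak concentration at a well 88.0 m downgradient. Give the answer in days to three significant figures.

122 days

For the 1D instantaneous-source solution, setting ∂C/∂t = 0 at fixed x gives v²t² + 2Dt − x² = 0, so t = (√(D² + v²x²) − D)/v².
√(D² + v²x²) = √(1.15² + 0.711² × 88.0²) = 62.58; v² = 0.505521.
t = (62.58 − 1.15)/0.505521 = 122 days (vs. the pure-advection estimate x/v = 124 d).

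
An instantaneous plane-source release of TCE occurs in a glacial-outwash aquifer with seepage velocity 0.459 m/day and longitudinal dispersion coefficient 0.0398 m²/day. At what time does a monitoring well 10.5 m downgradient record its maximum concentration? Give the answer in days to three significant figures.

For the 1D instantaneous-source solution, setting ∂C/∂t = 0 at fixed x gives v²t² + 2Dt − x² = 0, so t = (√(D² + v²x²) − D)/v².
√(D² + v²x²) = √(0.0398² + 0.459² × 10.5²) = 4.820; v² = 0.210681.
t = (4.820 − 0.0398)/0.210681 = 22.7 days (vs. the pure-advection estimate x/v = 22.9 d).

22.7 days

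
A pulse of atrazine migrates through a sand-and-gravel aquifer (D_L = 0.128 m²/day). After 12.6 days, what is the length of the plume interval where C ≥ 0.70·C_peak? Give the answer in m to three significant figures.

3.03 m

The plume is Gaussian with σ = √(2Dt) = √(2 × 0.128 × 12.6) = 1.796 m.
C/C_peak = exp(−Δx²/(2σ²)) = 0.70 ⇒ Δx = σ·√(−2 ln 0.70) = 1.796 × 0.8446 = 1.517 m.
Width = 2Δx = 3.03 m.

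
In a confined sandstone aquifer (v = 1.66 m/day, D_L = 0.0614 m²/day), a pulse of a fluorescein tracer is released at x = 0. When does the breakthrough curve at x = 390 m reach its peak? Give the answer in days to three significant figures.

For the 1D instantaneous-source solution, setting ∂C/∂t = 0 at fixed x gives v²t² + 2Dt − x² = 0, so t = (√(D² + v²x²) − D)/v².
√(D² + v²x²) = √(0.0614² + 1.66² × 390²) = 647.4; v² = 2.7556.
t = (647.4 − 0.0614)/2.7556 = 235 days (vs. the pure-advection estimate x/v = 235 d).

235 days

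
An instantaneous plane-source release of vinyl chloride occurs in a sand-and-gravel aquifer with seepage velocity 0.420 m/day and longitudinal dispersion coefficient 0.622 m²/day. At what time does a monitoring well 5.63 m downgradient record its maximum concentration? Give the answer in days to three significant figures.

10.3 days

For the 1D instantaneous-source solution, setting ∂C/∂t = 0 at fixed x gives v²t² + 2Dt − x² = 0, so t = (√(D² + v²x²) − D)/v².
√(D² + v²x²) = √(0.622² + 0.420² × 5.63²) = 2.445; v² = 0.1764.
t = (2.445 − 0.622)/0.1764 = 10.3 days (vs. the pure-advection estimate x/v = 13.4 d).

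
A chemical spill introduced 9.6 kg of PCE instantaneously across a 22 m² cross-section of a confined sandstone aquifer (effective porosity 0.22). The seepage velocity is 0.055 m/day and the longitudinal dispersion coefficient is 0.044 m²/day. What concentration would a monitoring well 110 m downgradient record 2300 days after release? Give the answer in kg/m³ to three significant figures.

0.0284 kg/m³

For an instantaneous plane source, C(x,t) = M/(n_e·A·√(4πDt)) · exp(−(x−vt)²/(4Dt)), with n_e·A the pore (flow) area.
Plume center vt = 0.055 × 2300 = 126.5 m, so the well at 110 m is 16.5 m upgradient of the peak.
√(4πDt) = 35.66 m, giving peak height M/(n_e·A·√(4πDt)) = 9.6/(0.22 × 22 × 35.66) = 0.05562 kg/m³.
(x−vt)²/(4Dt) = (-16.5)²/(4 × 0.044 × 2300) = 0.6726; exp(−0.6726) = 0.5104.
C = 0.05562 × 0.5104 = 0.0284 kg/m³.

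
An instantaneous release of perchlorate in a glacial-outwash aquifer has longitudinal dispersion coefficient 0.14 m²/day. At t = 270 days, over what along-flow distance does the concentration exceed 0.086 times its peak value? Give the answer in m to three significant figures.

38.5 m

The plume is Gaussian with σ = √(2Dt) = √(2 × 0.14 × 270) = 8.695 m.
C/C_peak = exp(−Δx²/(2σ²)) = 0.086 ⇒ Δx = σ·√(−2 ln 0.086) = 8.695 × 2.215 = 19.26 m.
Width = 2Δx = 38.5 m.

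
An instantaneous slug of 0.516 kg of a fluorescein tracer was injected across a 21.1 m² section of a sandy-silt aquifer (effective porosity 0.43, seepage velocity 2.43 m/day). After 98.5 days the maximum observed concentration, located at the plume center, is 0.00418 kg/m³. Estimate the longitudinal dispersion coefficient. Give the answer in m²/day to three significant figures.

At the plume center C_max = M/(n_e·A·√(4πDt)), so D = M²/(4πt·(n_e·A·C_max)²).
n_e·A·C_max = 0.43 × 21.1 × 0.00418 = 0.03793 kg/m.
D = 0.516²/(4π × 98.5 × 0.03793²) = 0.150 m²/day.

0.150 m²/day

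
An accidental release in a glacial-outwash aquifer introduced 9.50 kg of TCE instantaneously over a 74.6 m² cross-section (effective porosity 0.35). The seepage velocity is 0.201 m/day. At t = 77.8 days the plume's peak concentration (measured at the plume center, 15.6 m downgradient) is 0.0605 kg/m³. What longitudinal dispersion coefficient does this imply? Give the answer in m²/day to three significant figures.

0.0370 m²/day

At the plume center C_max = M/(n_e·A·√(4πDt)), so D = M²/(4πt·(n_e·A·C_max)²).
n_e·A·C_max = 0.35 × 74.6 × 0.0605 = 1.580 kg/m.
D = 9.50²/(4π × 77.8 × 1.580²) = 0.0370 m²/day.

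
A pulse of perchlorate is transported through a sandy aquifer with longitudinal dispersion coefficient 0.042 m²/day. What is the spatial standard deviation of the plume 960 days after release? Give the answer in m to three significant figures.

8.98 m

Dispersive spreading gives a Gaussian with σ² = 2Dt; advection only shifts the center.
σ = √(2 × 0.042 × 960) = 8.98 m.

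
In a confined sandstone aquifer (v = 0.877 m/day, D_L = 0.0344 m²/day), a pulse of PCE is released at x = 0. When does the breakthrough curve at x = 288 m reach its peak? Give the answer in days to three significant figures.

328 days

For the 1D instantaneous-source solution, setting ∂C/∂t = 0 at fixed x gives v²t² + 2Dt − x² = 0, so t = (√(D² + v²x²) − D)/v².
√(D² + v²x²) = √(0.0344² + 0.877² × 288²) = 252.6; v² = 0.769129.
t = (252.6 − 0.0344)/0.769129 = 328 days (vs. the pure-advection estimate x/v = 328 d).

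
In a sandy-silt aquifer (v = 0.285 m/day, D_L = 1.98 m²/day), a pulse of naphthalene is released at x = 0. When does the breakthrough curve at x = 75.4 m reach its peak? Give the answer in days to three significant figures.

241 days

For the 1D instantaneous-source solution, setting ∂C/∂t = 0 at fixed x gives v²t² + 2Dt − x² = 0, so t = (√(D² + v²x²) − D)/v².
√(D² + v²x²) = √(1.98² + 0.285² × 75.4²) = 21.58; v² = 0.081225.
t = (21.58 − 1.98)/0.081225 = 241 days (vs. the pure-advection estimate x/v = 265 d).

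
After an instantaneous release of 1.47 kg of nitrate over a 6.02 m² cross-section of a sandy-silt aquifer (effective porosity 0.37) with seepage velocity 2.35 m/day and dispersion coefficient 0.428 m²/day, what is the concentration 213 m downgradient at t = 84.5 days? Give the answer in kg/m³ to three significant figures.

0.00735 kg/m³

For an instantaneous plane source, C(x,t) = M/(n_e·A·√(4πDt)) · exp(−(x−vt)²/(4Dt)), with n_e·A the pore (flow) area.
Plume center vt = 2.35 × 84.5 = 198.575 m, so the well at 213 m is 14.425 m downgradient of the peak.
√(4πDt) = 21.32 m, giving peak height M/(n_e·A·√(4πDt)) = 1.47/(0.37 × 6.02 × 21.32) = 0.03096 kg/m³.
(x−vt)²/(4Dt) = (14.425)²/(4 × 0.428 × 84.5) = 1.438; exp(−1.438) = 0.2374.
C = 0.03096 × 0.2374 = 0.00735 kg/m³.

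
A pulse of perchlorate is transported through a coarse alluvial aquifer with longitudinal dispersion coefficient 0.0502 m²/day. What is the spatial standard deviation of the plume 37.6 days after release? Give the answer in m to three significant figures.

Dispersive spreading gives a Gaussian with σ² = 2Dt; advection only shifts the center.
σ = √(2 × 0.0502 × 37.6) = 1.94 m.

1.94 m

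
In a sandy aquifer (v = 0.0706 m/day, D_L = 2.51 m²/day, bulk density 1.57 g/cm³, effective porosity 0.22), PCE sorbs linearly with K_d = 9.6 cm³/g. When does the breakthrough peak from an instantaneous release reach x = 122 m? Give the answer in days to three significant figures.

90100 days

Retardation factor R = 1 + ρ_b·K_d/n = 1 + 1.57 × 9.6/0.22 = 69.51.
Sorption retards both mechanisms: v_R = v/R = 0.001016 m/day, D_R = D/R = 0.03611 m²/day.
Peak time from v_R²t² + 2D_R t − x² = 0: t = (√(D_R² + v_R²x²) − D_R)/v_R².
√(D_R² + v_R²x²) = √(0.03611² + 0.001016² × 122²) = 0.1291; v_R² = 1.032e-06.
t = (0.1291 − 0.03611)/1.032e-06 = 90100 days.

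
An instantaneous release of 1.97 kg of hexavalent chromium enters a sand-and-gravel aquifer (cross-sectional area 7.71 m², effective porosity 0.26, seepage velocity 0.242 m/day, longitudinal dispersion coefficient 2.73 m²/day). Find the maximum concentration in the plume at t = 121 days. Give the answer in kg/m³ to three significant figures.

The peak of an instantaneous 1D plume sits at x = vt; there the Gaussian factor is 1 and C_max = M/(n_e·A·√(4πDt)), where n_e·A is the pore area the mass is dissolved in.
√(4πDt) = √(4π × 2.73 × 121) = 64.43 m, so C_max = 1.97/(0.26 × 7.71 × 64.43) = 0.0153 kg/m³.

0.0153 kg/m³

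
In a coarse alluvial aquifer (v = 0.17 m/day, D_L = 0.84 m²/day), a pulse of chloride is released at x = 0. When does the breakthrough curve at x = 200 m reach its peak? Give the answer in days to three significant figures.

1150 days

For the 1D instantaneous-source solution, setting ∂C/∂t = 0 at fixed x gives v²t² + 2Dt − x² = 0, so t = (√(D² + v²x²) − D)/v².
√(D² + v²x²) = √(0.84² + 0.17² × 200²) = 34.01; v² = 0.0289.
t = (34.01 − 0.84)/0.0289 = 1150 days (vs. the pure-advection estimate x/v = 1180 d).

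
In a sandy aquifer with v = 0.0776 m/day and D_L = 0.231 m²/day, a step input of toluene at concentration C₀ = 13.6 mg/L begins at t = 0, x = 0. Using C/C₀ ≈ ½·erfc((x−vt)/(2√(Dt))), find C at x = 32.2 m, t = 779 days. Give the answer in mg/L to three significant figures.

For a continuous step input, C/C₀ ≈ ½·erfc((x−vt)/(2√(Dt))).
vt = 0.0776 × 779 = 60.4504 m and 2√(Dt) = 2√(0.231 × 779) = 26.83 m.
Argument (x−vt)/(2√(Dt)) = (32.2 − 60.4504)/26.83 = -1.053; ½·erfc(-1.053) = 0.9318.
C = 13.6 × 0.9318 = 12.7 mg/L.

12.7 mg/L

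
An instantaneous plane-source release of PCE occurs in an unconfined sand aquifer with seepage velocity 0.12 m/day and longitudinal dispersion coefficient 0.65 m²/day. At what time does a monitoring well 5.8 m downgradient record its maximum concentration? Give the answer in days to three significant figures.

For the 1D instantaneous-source solution, setting ∂C/∂t = 0 at fixed x gives v²t² + 2Dt − x² = 0, so t = (√(D² + v²x²) − D)/v².
√(D² + v²x²) = √(0.65² + 0.12² × 5.8²) = 0.9523; v² = 0.0144.
t = (0.9523 − 0.65)/0.0144 = 21.0 days (vs. the pure-advection estimate x/v = 48.3 d).

21.0 days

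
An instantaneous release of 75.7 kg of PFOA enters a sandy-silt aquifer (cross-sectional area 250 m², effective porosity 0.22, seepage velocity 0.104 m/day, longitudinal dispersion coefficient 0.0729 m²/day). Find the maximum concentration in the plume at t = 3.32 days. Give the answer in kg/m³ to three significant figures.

The peak of an instantaneous 1D plume sits at x = vt; there the Gaussian factor is 1 and C_max = M/(n_e·A·√(4πDt)), where n_e·A is the pore area the mass is dissolved in.
√(4πDt) = √(4π × 0.0729 × 3.32) = 1.744 m, so C_max = 75.7/(0.22 × 250 × 1.744) = 0.789 kg/m³.

0.789 kg/m³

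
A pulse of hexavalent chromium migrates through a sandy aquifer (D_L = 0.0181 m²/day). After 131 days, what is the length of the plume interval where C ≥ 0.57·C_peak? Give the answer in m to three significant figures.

4.62 m

The plume is Gaussian with σ = √(2Dt) = √(2 × 0.0181 × 131) = 2.178 m.
C/C_peak = exp(−Δx²/(2σ²)) = 0.57 ⇒ Δx = σ·√(−2 ln 0.57) = 2.178 × 1.060 = 2.309 m.
Width = 2Δx = 4.62 m.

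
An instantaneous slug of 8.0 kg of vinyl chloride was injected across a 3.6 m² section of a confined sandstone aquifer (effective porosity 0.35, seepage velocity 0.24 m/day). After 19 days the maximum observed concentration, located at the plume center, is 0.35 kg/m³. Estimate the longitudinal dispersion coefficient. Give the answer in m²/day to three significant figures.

1.38 m²/day

At the plume center C_max = M/(n_e·A·√(4πDt)), so D = M²/(4πt·(n_e·A·C_max)²).
n_e·A·C_max = 0.35 × 3.6 × 0.35 = 0.4410 kg/m.
D = 8.0²/(4π × 19 × 0.4410²) = 1.38 m²/day.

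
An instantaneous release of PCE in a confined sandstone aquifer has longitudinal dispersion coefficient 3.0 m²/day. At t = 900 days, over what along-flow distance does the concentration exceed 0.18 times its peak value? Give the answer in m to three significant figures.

The plume is Gaussian with σ = √(2Dt) = √(2 × 3.0 × 900) = 73.48 m.
C/C_peak = exp(−Δx²/(2σ²)) = 0.18 ⇒ Δx = σ·√(−2 ln 0.18) = 73.48 × 1.852 = 136.1 m.
Width = 2Δx = 272 m.

272 m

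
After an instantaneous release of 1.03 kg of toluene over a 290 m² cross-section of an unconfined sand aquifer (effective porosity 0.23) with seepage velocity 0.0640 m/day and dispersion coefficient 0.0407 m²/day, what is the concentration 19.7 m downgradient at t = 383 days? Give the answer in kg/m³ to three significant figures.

0.000761 kg/m³

For an instantaneous plane source, C(x,t) = M/(n_e·A·√(4πDt)) · exp(−(x−vt)²/(4Dt)), with n_e·A the pore (flow) area.
Plume center vt = 0.0640 × 383 = 24.512 m, so the well at 19.7 m is 4.812 m upgradient of the peak.
√(4πDt) = 14.00 m, giving peak height M/(n_e·A·√(4πDt)) = 1.03/(0.23 × 290 × 14.00) = 0.001103 kg/m³.
(x−vt)²/(4Dt) = (-4.812)²/(4 × 0.0407 × 383) = 0.3714; exp(−0.3714) = 0.6898.
C = 0.001103 × 0.6898 = 0.000761 kg/m³.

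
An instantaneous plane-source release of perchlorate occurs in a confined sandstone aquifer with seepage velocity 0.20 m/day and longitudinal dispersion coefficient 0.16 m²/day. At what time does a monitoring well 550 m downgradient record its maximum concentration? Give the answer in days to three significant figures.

2750 days

For the 1D instantaneous-source solution, setting ∂C/∂t = 0 at fixed x gives v²t² + 2Dt − x² = 0, so t = (√(D² + v²x²) − D)/v².
√(D² + v²x²) = √(0.16² + 0.20² × 550²) = 110.0; v² = 0.04.
t = (110.0 − 0.16)/0.04 = 2750 days (vs. the pure-advection estimate x/v = 2750 d).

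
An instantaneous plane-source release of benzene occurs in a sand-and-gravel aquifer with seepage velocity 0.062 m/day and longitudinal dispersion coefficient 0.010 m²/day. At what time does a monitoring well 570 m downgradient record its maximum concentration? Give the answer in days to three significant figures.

9190 days

For the 1D instantaneous-source solution, setting ∂C/∂t = 0 at fixed x gives v²t² + 2Dt − x² = 0, so t = (√(D² + v²x²) − D)/v².
√(D² + v²x²) = √(0.010² + 0.062² × 570²) = 35.34; v² = 0.003844.
t = (35.34 − 0.010)/0.003844 = 9190 days (vs. the pure-advection estimate x/v = 9190 d).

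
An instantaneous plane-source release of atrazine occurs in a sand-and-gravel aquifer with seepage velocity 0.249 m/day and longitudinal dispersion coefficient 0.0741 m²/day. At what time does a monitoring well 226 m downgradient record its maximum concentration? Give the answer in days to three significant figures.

For the 1D instantaneous-source solution, setting ∂C/∂t = 0 at fixed x gives v²t² + 2Dt − x² = 0, so t = (√(D² + v²x²) − D)/v².
√(D² + v²x²) = √(0.0741² + 0.249² × 226²) = 56.27; v² = 0.062001.
t = (56.27 − 0.0741)/0.062001 = 906 days (vs. the pure-advection estimate x/v = 908 d).

906 days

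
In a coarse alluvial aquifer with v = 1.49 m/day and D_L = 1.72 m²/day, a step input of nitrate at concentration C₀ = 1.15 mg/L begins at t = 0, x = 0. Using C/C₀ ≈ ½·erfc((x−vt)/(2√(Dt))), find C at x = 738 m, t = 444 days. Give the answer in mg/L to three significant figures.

For a continuous step input, C/C₀ ≈ ½·erfc((x−vt)/(2√(Dt))).
vt = 1.49 × 444 = 661.56 m and 2√(Dt) = 2√(1.72 × 444) = 55.27 m.
Argument (x−vt)/(2√(Dt)) = (738 − 661.56)/55.27 = 1.383; ½·erfc(1.383) = 0.02524.
C = 1.15 × 0.02524 = 0.0290 mg/L.

0.0290 mg/L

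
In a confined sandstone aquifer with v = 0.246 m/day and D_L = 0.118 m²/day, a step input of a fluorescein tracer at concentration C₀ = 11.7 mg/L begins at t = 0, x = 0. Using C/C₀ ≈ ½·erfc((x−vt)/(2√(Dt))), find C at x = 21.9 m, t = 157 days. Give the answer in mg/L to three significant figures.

For a continuous step input, C/C₀ ≈ ½·erfc((x−vt)/(2√(Dt))).
vt = 0.246 × 157 = 38.622 m and 2√(Dt) = 2√(0.118 × 157) = 8.608 m.
Argument (x−vt)/(2√(Dt)) = (21.9 − 38.622)/8.608 = -1.943; ½·erfc(-1.943) = 0.9970.
C = 11.7 × 0.9970 = 11.7 mg/L.

11.7 mg/L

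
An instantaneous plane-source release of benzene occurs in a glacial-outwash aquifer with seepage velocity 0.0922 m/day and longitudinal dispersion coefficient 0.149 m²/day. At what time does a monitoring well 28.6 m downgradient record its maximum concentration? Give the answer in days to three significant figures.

For the 1D instantaneous-source solution, setting ∂C/∂t = 0 at fixed x gives v²t² + 2Dt − x² = 0, so t = (√(D² + v²x²) − D)/v².
√(D² + v²x²) = √(0.149² + 0.0922² × 28.6²) = 2.641; v² = 0.00850084.
t = (2.641 − 0.149)/0.00850084 = 293 days (vs. the pure-advection estimate x/v = 310 d).

293 days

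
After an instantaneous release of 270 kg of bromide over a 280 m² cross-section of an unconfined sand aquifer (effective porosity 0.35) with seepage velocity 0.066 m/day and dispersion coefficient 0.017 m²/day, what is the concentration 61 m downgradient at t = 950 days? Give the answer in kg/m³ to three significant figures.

For an instantaneous plane source, C(x,t) = M/(n_e·A·√(4πDt)) · exp(−(x−vt)²/(4Dt)), with n_e·A the pore (flow) area.
Plume center vt = 0.066 × 950 = 62.7 m, so the well at 61 m is 1.7 m upgradient of the peak.
√(4πDt) = 14.25 m, giving peak height M/(n_e·A·√(4πDt)) = 270/(0.35 × 280 × 14.25) = 0.1933 kg/m³.
(x−vt)²/(4Dt) = (-1.7)²/(4 × 0.017 × 950) = 0.04474; exp(−0.04474) = 0.9562.
C = 0.1933 × 0.9562 = 0.185 kg/m³.

0.185 kg/m³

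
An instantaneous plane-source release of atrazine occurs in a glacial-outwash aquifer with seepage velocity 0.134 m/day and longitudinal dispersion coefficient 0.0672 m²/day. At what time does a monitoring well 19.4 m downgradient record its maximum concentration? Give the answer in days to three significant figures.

141 days

For the 1D instantaneous-source solution, setting ∂C/∂t = 0 at fixed x gives v²t² + 2Dt − x² = 0, so t = (√(D² + v²x²) − D)/v².
√(D² + v²x²) = √(0.0672² + 0.134² × 19.4²) = 2.600; v² = 0.017956.
t = (2.600 − 0.0672)/0.017956 = 141 days (vs. the pure-advection estimate x/v = 145 d).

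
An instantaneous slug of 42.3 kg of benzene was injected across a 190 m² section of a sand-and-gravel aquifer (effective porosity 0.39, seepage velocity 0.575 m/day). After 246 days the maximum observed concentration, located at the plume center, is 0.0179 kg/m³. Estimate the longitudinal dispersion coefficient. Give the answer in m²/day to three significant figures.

At the plume center C_max = M/(n_e·A·√(4πDt)), so D = M²/(4πt·(n_e·A·C_max)²).
n_e·A·C_max = 0.39 × 190 × 0.0179 = 1.326 kg/m.
D = 42.3²/(4π × 246 × 1.326²) = 0.329 m²/day.

0.329 m²/day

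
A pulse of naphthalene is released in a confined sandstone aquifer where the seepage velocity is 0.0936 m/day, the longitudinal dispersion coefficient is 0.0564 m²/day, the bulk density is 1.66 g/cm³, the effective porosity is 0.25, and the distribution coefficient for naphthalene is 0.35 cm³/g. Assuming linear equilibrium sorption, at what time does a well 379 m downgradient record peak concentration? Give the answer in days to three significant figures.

13400 days

Retardation factor R = 1 + ρ_b·K_d/n = 1 + 1.66 × 0.35/0.25 = 3.324.
Sorption retards both mechanisms: v_R = v/R = 0.02816 m/day, D_R = D/R = 0.01697 m²/day.
Peak time from v_R²t² + 2D_R t − x² = 0: t = (√(D_R² + v_R²x²) − D_R)/v_R².
√(D_R² + v_R²x²) = √(0.01697² + 0.02816² × 379²) = 10.67; v_R² = 0.0007930.
t = (10.67 − 0.01697)/0.0007930 = 13400 days.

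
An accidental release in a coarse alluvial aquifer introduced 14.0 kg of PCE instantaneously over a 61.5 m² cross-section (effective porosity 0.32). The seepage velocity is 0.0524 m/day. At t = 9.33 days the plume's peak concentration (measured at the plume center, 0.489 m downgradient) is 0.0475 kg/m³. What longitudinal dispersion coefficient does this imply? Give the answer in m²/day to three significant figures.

1.91 m²/day

At the plume center C_max = M/(n_e·A·√(4πDt)), so D = M²/(4πt·(n_e·A·C_max)²).
n_e·A·C_max = 0.32 × 61.5 × 0.0475 = 0.9348 kg/m.
D = 14.0²/(4π × 9.33 × 0.9348²) = 1.91 m²/day.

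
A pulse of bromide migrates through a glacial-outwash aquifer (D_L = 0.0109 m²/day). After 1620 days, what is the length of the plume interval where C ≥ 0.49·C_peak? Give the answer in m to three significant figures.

The plume is Gaussian with σ = √(2Dt) = √(2 × 0.0109 × 1620) = 5.943 m.
C/C_peak = exp(−Δx²/(2σ²)) = 0.49 ⇒ Δx = σ·√(−2 ln 0.49) = 5.943 × 1.194 = 7.096 m.
Width = 2Δx = 14.2 m.

14.2 m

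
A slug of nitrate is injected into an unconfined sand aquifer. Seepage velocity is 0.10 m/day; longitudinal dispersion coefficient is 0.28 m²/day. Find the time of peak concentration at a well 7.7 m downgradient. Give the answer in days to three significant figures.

For the 1D instantaneous-source solution, setting ∂C/∂t = 0 at fixed x gives v²t² + 2Dt − x² = 0, so t = (√(D² + v²x²) − D)/v².
√(D² + v²x²) = √(0.28² + 0.10² × 7.7²) = 0.8193; v² = 0.01.
t = (0.8193 − 0.28)/0.01 = 53.9 days (vs. the pure-advection estimate x/v = 77.0 d).

53.9 days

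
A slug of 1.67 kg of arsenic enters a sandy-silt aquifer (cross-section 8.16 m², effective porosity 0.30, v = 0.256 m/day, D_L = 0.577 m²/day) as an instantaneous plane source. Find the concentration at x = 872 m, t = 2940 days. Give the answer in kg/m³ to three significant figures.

For an instantaneous plane source, C(x,t) = M/(n_e·A·√(4πDt)) · exp(−(x−vt)²/(4Dt)), with n_e·A the pore (flow) area.
Plume center vt = 0.256 × 2940 = 752.64 m, so the well at 872 m is 119.36 m downgradient of the peak.
√(4πDt) = 146.0 m, giving peak height M/(n_e·A·√(4πDt)) = 1.67/(0.30 × 8.16 × 146.0) = 0.004673 kg/m³.
(x−vt)²/(4Dt) = (119.36)²/(4 × 0.577 × 2940) = 2.100; exp(−2.100) = 0.1225.
C = 0.004673 × 0.1225 = 0.000572 kg/m³.

0.000572 kg/m³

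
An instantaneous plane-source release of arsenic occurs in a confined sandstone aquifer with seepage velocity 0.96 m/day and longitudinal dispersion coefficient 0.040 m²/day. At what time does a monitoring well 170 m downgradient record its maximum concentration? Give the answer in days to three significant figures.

For the 1D instantaneous-source solution, setting ∂C/∂t = 0 at fixed x gives v²t² + 2Dt − x² = 0, so t = (√(D² + v²x²) − D)/v².
√(D² + v²x²) = √(0.040² + 0.96² × 170²) = 163.2; v² = 0.9216.
t = (163.2 − 0.040)/0.9216 = 177 days (vs. the pure-advection estimate x/v = 177 d).

177 days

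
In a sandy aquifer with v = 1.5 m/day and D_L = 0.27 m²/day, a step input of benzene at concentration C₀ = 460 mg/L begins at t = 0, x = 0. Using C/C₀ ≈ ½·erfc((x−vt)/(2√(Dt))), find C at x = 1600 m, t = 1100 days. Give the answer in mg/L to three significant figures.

For a continuous step input, C/C₀ ≈ ½·erfc((x−vt)/(2√(Dt))).
vt = 1.5 × 1100 = 1650 m and 2√(Dt) = 2√(0.27 × 1100) = 34.47 m.
Argument (x−vt)/(2√(Dt)) = (1600 − 1650)/34.47 = -1.451; ½·erfc(-1.451) = 0.9799.
C = 460 × 0.9799 = 451 mg/L.

451 mg/L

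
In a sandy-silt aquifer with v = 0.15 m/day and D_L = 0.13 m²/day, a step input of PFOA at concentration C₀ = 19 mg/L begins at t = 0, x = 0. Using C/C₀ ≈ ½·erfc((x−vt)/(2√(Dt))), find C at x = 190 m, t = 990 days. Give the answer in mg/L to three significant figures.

0.0921 mg/L

For a continuous step input, C/C₀ ≈ ½·erfc((x−vt)/(2√(Dt))).
vt = 0.15 × 990 = 148.5 m and 2√(Dt) = 2√(0.13 × 990) = 22.69 m.
Argument (x−vt)/(2√(Dt)) = (190 − 148.5)/22.69 = 1.829; ½·erfc(1.829) = 0.004846.
C = 19 × 0.004846 = 0.0921 mg/L.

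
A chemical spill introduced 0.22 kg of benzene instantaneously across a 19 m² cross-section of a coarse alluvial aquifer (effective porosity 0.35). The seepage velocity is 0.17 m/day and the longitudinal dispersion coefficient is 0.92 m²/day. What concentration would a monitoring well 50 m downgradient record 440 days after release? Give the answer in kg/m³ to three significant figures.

0.000317 kg/m³

For an instantaneous plane source, C(x,t) = M/(n_e·A·√(4πDt)) · exp(−(x−vt)²/(4Dt)), with n_e·A the pore (flow) area.
Plume center vt = 0.17 × 440 = 74.8 m, so the well at 50 m is 24.8 m upgradient of the peak.
√(4πDt) = 71.32 m, giving peak height M/(n_e·A·√(4πDt)) = 0.22/(0.35 × 19 × 71.32) = 0.0004639 kg/m³.
(x−vt)²/(4Dt) = (-24.8)²/(4 × 0.92 × 440) = 0.3798; exp(−0.3798) = 0.6840.
C = 0.0004639 × 0.6840 = 0.000317 kg/m³.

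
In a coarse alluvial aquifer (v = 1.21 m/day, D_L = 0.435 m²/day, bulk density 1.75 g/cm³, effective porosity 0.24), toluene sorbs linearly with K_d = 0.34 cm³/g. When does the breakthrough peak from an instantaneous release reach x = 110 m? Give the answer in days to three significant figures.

Retardation factor R = 1 + ρ_b·K_d/n = 1 + 1.75 × 0.34/0.24 = 3.479.
Sorption retards both mechanisms: v_R = v/R = 0.3478 m/day, D_R = D/R = 0.1250 m²/day.
Peak time from v_R²t² + 2D_R t − x² = 0: t = (√(D_R² + v_R²x²) − D_R)/v_R².
√(D_R² + v_R²x²) = √(0.1250² + 0.3478² × 110²) = 38.26; v_R² = 0.1210.
t = (38.26 − 0.1250)/0.1210 = 315 days.

315 days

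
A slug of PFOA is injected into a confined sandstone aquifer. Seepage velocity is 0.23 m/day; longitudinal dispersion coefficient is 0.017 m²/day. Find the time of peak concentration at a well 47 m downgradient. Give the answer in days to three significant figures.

For the 1D instantaneous-source solution, setting ∂C/∂t = 0 at fixed x gives v²t² + 2Dt − x² = 0, so t = (√(D² + v²x²) − D)/v².
√(D² + v²x²) = √(0.017² + 0.23² × 47²) = 10.81; v² = 0.0529.
t = (10.81 − 0.017)/0.0529 = 204 days (vs. the pure-advection estimate x/v = 204 d).

204 days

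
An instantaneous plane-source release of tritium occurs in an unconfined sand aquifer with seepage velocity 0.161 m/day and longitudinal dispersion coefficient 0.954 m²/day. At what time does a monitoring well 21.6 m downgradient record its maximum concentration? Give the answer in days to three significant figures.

102 days

For the 1D instantaneous-source solution, setting ∂C/∂t = 0 at fixed x gives v²t² + 2Dt − x² = 0, so t = (√(D² + v²x²) − D)/v².
√(D² + v²x²) = √(0.954² + 0.161² × 21.6²) = 3.606; v² = 0.025921.
t = (3.606 − 0.954)/0.025921 = 102 days (vs. the pure-advection estimate x/v = 134 d).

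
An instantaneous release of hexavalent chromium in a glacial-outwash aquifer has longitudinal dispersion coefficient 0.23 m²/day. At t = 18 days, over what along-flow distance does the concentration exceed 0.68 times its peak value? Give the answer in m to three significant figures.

The plume is Gaussian with σ = √(2Dt) = √(2 × 0.23 × 18) = 2.877 m.
C/C_peak = exp(−Δx²/(2σ²)) = 0.68 ⇒ Δx = σ·√(−2 ln 0.68) = 2.877 × 0.8783 = 2.527 m.
Width = 2Δx = 5.05 m.

5.05 m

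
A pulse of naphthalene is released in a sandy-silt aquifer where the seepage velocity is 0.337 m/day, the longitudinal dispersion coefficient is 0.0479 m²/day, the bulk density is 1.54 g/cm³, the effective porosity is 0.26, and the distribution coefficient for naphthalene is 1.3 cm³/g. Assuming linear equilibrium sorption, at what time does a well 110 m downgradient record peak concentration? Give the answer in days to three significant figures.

Retardation factor R = 1 + ρ_b·K_d/n = 1 + 1.54 × 1.3/0.26 = 8.700.
Sorption retards both mechanisms: v_R = v/R = 0.03874 m/day, D_R = D/R = 0.005506 m²/day.
Peak time from v_R²t² + 2D_R t − x² = 0: t = (√(D_R² + v_R²x²) − D_R)/v_R².
√(D_R² + v_R²x²) = √(0.005506² + 0.03874² × 110²) = 4.261; v_R² = 0.001501.
t = (4.261 − 0.005506)/0.001501 = 2840 days.

2840 days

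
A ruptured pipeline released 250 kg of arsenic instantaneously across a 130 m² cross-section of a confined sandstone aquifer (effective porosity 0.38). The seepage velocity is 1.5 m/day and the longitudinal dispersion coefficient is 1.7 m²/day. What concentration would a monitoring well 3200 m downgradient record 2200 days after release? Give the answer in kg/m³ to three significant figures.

For an instantaneous plane source, C(x,t) = M/(n_e·A·√(4πDt)) · exp(−(x−vt)²/(4Dt)), with n_e·A the pore (flow) area.
Plume center vt = 1.5 × 2200 = 3300 m, so the well at 3200 m is 100 m upgradient of the peak.
√(4πDt) = 216.8 m, giving peak height M/(n_e·A·√(4πDt)) = 250/(0.38 × 130 × 216.8) = 0.02334 kg/m³.
(x−vt)²/(4Dt) = (-100)²/(4 × 1.7 × 2200) = 0.6684; exp(−0.6684) = 0.5125.
C = 0.02334 × 0.5125 = 0.0120 kg/m³.

0.0120 kg/m³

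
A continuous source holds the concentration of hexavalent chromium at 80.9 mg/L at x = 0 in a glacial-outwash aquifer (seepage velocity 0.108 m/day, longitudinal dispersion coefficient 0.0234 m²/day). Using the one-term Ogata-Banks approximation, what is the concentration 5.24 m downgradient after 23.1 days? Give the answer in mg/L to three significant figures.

For a continuous step input, C/C₀ ≈ ½·erfc((x−vt)/(2√(Dt))).
vt = 0.108 × 23.1 = 2.4948 m and 2√(Dt) = 2√(0.0234 × 23.1) = 1.470 m.
Argument (x−vt)/(2√(Dt)) = (5.24 − 2.4948)/1.470 = 1.867; ½·erfc(1.867) = 0.004141.
C = 80.9 × 0.004141 = 0.335 mg/L.

0.335 mg/L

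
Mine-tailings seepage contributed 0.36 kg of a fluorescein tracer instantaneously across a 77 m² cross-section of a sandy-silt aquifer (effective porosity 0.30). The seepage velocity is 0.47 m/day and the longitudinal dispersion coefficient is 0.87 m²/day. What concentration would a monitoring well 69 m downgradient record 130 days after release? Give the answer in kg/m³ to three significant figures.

0.000360 kg/m³

For an instantaneous plane source, C(x,t) = M/(n_e·A·√(4πDt)) · exp(−(x−vt)²/(4Dt)), with n_e·A the pore (flow) area.
Plume center vt = 0.47 × 130 = 61.1 m, so the well at 69 m is 7.9 m downgradient of the peak.
√(4πDt) = 37.70 m, giving peak height M/(n_e·A·√(4πDt)) = 0.36/(0.30 × 77 × 37.70) = 0.0004134 kg/m³.
(x−vt)²/(4Dt) = (7.9)²/(4 × 0.87 × 130) = 0.1380; exp(−0.1380) = 0.8711.
C = 0.0004134 × 0.8711 = 0.000360 kg/m³.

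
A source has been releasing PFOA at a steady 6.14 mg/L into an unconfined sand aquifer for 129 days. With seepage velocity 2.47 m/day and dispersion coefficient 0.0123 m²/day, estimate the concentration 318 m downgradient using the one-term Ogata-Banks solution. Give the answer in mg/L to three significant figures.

3.92 mg/L

For a continuous step input, C/C₀ ≈ ½·erfc((x−vt)/(2√(Dt))).
vt = 2.47 × 129 = 318.63 m and 2√(Dt) = 2√(0.0123 × 129) = 2.519 m.
Argument (x−vt)/(2√(Dt)) = (318 − 318.63)/2.519 = -0.2501; ½·erfc(-0.2501) = 0.6382.
C = 6.14 × 0.6382 = 3.92 mg/L.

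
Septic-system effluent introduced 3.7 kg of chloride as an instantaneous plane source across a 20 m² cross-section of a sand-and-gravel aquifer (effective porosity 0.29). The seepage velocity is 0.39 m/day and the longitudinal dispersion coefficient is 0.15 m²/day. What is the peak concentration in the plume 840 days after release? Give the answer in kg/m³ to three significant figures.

0.0160 kg/m³

The peak of an instantaneous 1D plume sits at x = vt; there the Gaussian factor is 1 and C_max = M/(n_e·A·√(4πDt)), where n_e·A is the pore area the mass is dissolved in.
√(4πDt) = √(4π × 0.15 × 840) = 39.79 m, so C_max = 3.7/(0.29 × 20 × 39.79) = 0.0160 kg/m³.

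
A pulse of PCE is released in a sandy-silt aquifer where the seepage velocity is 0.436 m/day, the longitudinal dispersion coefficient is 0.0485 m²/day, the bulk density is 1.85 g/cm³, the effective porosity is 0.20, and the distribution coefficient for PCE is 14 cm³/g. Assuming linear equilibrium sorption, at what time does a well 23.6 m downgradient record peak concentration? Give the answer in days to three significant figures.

7030 days

Retardation factor R = 1 + ρ_b·K_d/n = 1 + 1.85 × 14/0.20 = 130.5.
Sorption retards both mechanisms: v_R = v/R = 0.003341 m/day, D_R = D/R = 0.0003716 m²/day.
Peak time from v_R²t² + 2D_R t − x² = 0: t = (√(D_R² + v_R²x²) − D_R)/v_R².
√(D_R² + v_R²x²) = √(0.0003716² + 0.003341² × 23.6²) = 0.07885; v_R² = 1.116e-05.
t = (0.07885 − 0.0003716)/1.116e-05 = 7030 days.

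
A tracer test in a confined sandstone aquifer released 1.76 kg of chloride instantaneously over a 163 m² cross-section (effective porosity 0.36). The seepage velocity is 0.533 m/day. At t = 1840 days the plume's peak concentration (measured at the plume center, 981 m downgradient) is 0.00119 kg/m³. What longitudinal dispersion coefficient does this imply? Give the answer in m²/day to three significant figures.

0.0275 m²/day

At the plume center C_max = M/(n_e·A·√(4πDt)), so D = M²/(4πt·(n_e·A·C_max)²).
n_e·A·C_max = 0.36 × 163 × 0.00119 = 0.06983 kg/m.
D = 1.76²/(4π × 1840 × 0.06983²) = 0.0275 m²/day.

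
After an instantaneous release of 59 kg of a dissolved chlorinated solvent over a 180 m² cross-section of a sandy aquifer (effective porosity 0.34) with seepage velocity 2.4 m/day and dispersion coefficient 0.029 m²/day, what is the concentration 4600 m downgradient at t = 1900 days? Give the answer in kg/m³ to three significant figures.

2.58e-05 kg/m³

For an instantaneous plane source, C(x,t) = M/(n_e·A·√(4πDt)) · exp(−(x−vt)²/(4Dt)), with n_e·A the pore (flow) area.
Plume center vt = 2.4 × 1900 = 4560 m, so the well at 4600 m is 40 m downgradient of the peak.
√(4πDt) = 26.31 m, giving peak height M/(n_e·A·√(4πDt)) = 59/(0.34 × 180 × 26.31) = 0.03664 kg/m³.
(x−vt)²/(4Dt) = (40)²/(4 × 0.029 × 1900) = 7.260; exp(−7.260) = 0.0007031.
C = 0.03664 × 0.0007031 = 2.58e-05 kg/m³.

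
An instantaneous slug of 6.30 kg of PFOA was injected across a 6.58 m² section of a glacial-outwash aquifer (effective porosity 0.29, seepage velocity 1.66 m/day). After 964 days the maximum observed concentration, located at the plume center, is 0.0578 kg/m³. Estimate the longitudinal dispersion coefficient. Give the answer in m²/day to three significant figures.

At the plume center C_max = M/(n_e·A·√(4πDt)), so D = M²/(4πt·(n_e·A·C_max)²).
n_e·A·C_max = 0.29 × 6.58 × 0.0578 = 0.1103 kg/m.
D = 6.30²/(4π × 964 × 0.1103²) = 0.269 m²/day.

0.269 m²/day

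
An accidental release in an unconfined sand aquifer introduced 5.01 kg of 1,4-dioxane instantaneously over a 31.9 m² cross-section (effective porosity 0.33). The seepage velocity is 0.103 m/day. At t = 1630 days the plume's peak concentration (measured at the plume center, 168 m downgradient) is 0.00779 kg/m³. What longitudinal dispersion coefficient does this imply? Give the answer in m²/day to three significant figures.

0.182 m²/day

At the plume center C_max = M/(n_e·A·√(4πDt)), so D = M²/(4πt·(n_e·A·C_max)²).
n_e·A·C_max = 0.33 × 31.9 × 0.00779 = 0.08201 kg/m.
D = 5.01²/(4π × 1630 × 0.08201²) = 0.182 m²/day.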